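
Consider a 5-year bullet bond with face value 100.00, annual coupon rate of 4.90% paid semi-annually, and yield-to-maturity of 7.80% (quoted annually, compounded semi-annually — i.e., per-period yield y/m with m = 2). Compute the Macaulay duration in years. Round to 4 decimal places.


Coupon per period c = face * coupon_rate / m = 2.450000
Periods per year m = 2; per-period yield y/m = 0.039000
Number of cashflows N = 10
Cashflows (t years, CF_t, discount factor 1/(1+y/m)^(m*t), PV):
  t = 0.5000: CF_t = 2.450000, DF = 0.962464, PV = 2.358037
  t = 1.0000: CF_t = 2.450000, DF = 0.926337, PV = 2.269525
  t = 1.5000: CF_t = 2.450000, DF = 0.891566, PV = 2.184336
  t = 2.0000: CF_t = 2.450000, DF = 0.858100, PV = 2.102345
  t = 2.5000: CF_t = 2.450000, DF = 0.825890, PV = 2.023431
  t = 3.0000: CF_t = 2.450000, DF = 0.794889, PV = 1.947479
  t = 3.5000: CF_t = 2.450000, DF = 0.765052, PV = 1.874378
  t = 4.0000: CF_t = 2.450000, DF = 0.736335, PV = 1.804021
  t = 4.5000: CF_t = 2.450000, DF = 0.708696, PV = 1.736306
  t = 5.0000: CF_t = 102.450000, DF = 0.682094, PV = 69.880578
Price P = sum_t PV_t = 88.180435
Macaulay numerator sum_t t * PV_t:
  t * PV_t at t = 0.5000: 1.179018
  t * PV_t at t = 1.0000: 2.269525
  t * PV_t at t = 1.5000: 3.276504
  t * PV_t at t = 2.0000: 4.204689
  t * PV_t at t = 2.5000: 5.058577
  t * PV_t at t = 3.0000: 5.842437
  t * PV_t at t = 3.5000: 6.560324
  t * PV_t at t = 4.0000: 7.216086
  t * PV_t at t = 4.5000: 7.813375
  t * PV_t at t = 5.0000: 349.402889
Macaulay duration D = (sum_t t * PV_t) / P = 392.823425 / 88.180435 = 4.454768

Answer: Macaulay duration = 4.4548 years


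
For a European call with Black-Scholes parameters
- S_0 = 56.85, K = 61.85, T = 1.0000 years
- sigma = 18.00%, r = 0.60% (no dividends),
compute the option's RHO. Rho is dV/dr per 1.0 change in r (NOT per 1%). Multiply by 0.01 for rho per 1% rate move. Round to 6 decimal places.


d1 = -0.3449771036; d2 = -0.5249771036
phi(d1) = 0.3758958629; exp(-qT) = 1.0000000000; exp(-rT) = 0.9940179641
N(d2) = 0.2997995539
Rho = K*T*exp(-rT)*N(d2) = 61.8500 * 1.0000 * 0.9940179641 * 0.2997995539 = 18.431680

Answer: Rho = 18.431680


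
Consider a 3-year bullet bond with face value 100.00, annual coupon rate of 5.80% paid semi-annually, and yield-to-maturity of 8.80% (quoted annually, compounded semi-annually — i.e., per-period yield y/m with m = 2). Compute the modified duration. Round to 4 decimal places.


Coupon per period c = face * coupon_rate / m = 2.900000
Periods per year m = 2; per-period yield y/m = 0.044000
Number of cashflows N = 6
Cashflows (t years, CF_t, discount factor 1/(1+y/m)^(m*t), PV):
  t = 0.5000: CF_t = 2.900000, DF = 0.957854, PV = 2.777778
  t = 1.0000: CF_t = 2.900000, DF = 0.917485, PV = 2.660707
  t = 1.5000: CF_t = 2.900000, DF = 0.878817, PV = 2.548570
  t = 2.0000: CF_t = 2.900000, DF = 0.841779, PV = 2.441159
  t = 2.5000: CF_t = 2.900000, DF = 0.806302, PV = 2.338275
  t = 3.0000: CF_t = 102.900000, DF = 0.772320, PV = 79.471678
Price P = sum_t PV_t = 92.238165
First compute Macaulay numerator sum_t t * PV_t:
  t * PV_t at t = 0.5000: 1.388889
  t * PV_t at t = 1.0000: 2.660707
  t * PV_t at t = 1.5000: 3.822854
  t * PV_t at t = 2.0000: 4.882317
  t * PV_t at t = 2.5000: 5.845686
  t * PV_t at t = 3.0000: 238.415034
Macaulay duration D = 257.015488 / 92.238165 = 2.786433
Modified duration = D / (1 + y/m) = 2.786433 / (1 + 0.044000) = 2.668997

Answer: Modified duration = 2.6690


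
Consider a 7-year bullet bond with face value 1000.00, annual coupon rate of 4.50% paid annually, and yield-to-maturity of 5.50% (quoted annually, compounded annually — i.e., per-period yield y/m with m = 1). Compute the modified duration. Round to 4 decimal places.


Answer: Modified duration = 5.8091

Derivation:
Coupon per period c = face * coupon_rate / m = 45.000000
Periods per year m = 1; per-period yield y/m = 0.055000
Number of cashflows N = 7
Cashflows (t years, CF_t, discount factor 1/(1+y/m)^(m*t), PV):
  t = 1.0000: CF_t = 45.000000, DF = 0.947867, PV = 42.654028
  t = 2.0000: CF_t = 45.000000, DF = 0.898452, PV = 40.430359
  t = 3.0000: CF_t = 45.000000, DF = 0.851614, PV = 38.322615
  t = 4.0000: CF_t = 45.000000, DF = 0.807217, PV = 36.324753
  t = 5.0000: CF_t = 45.000000, DF = 0.765134, PV = 34.431046
  t = 6.0000: CF_t = 45.000000, DF = 0.725246, PV = 32.636062
  t = 7.0000: CF_t = 1045.000000, DF = 0.687437, PV = 718.371465
Price P = sum_t PV_t = 943.170329
First compute Macaulay numerator sum_t t * PV_t:
  t * PV_t at t = 1.0000: 42.654028
  t * PV_t at t = 2.0000: 80.860717
  t * PV_t at t = 3.0000: 114.967845
  t * PV_t at t = 4.0000: 145.299014
  t * PV_t at t = 5.0000: 172.155230
  t * PV_t at t = 6.0000: 195.816375
  t * PV_t at t = 7.0000: 5028.600255
Macaulay duration D = 5780.353463 / 943.170329 = 6.128642
Modified duration = D / (1 + y/m) = 6.128642 / (1 + 0.055000) = 5.809140


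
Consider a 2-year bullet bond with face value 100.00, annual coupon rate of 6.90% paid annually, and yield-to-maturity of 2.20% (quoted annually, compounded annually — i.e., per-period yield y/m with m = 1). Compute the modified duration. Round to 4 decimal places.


Answer: Modified duration = 1.8964

Derivation:
Coupon per period c = face * coupon_rate / m = 6.900000
Periods per year m = 1; per-period yield y/m = 0.022000
Number of cashflows N = 2
Cashflows (t years, CF_t, discount factor 1/(1+y/m)^(m*t), PV):
  t = 1.0000: CF_t = 6.900000, DF = 0.978474, PV = 6.751468
  t = 2.0000: CF_t = 106.900000, DF = 0.957411, PV = 102.347188
Price P = sum_t PV_t = 109.098655
First compute Macaulay numerator sum_t t * PV_t:
  t * PV_t at t = 1.0000: 6.751468
  t * PV_t at t = 2.0000: 204.694375
Macaulay duration D = 211.445843 / 109.098655 = 1.938116
Modified duration = D / (1 + y/m) = 1.938116 / (1 + 0.022000) = 1.896395


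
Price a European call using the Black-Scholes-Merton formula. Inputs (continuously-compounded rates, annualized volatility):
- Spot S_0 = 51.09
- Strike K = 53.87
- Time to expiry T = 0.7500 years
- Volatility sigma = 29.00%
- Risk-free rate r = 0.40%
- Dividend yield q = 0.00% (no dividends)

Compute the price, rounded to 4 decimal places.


d1 = (ln(S/K) + (r - q + 0.5*sigma^2) * T) / (sigma * sqrt(T)) = -0.07345270
d2 = d1 - sigma * sqrt(T) = -0.32460007
exp(-rT) = 0.99700450; exp(-qT) = 1.00000000
C = S_0 * exp(-qT) * N(d1) - K * exp(-rT) * N(d2)
N(d1) = 0.47072294; N(d2) = 0.37274189
C = 51.0900 * 1.00000000 * 0.47072294 - 53.8700 * 0.99700450 * 0.37274189 = 4.0298

Answer: Price = 4.0298


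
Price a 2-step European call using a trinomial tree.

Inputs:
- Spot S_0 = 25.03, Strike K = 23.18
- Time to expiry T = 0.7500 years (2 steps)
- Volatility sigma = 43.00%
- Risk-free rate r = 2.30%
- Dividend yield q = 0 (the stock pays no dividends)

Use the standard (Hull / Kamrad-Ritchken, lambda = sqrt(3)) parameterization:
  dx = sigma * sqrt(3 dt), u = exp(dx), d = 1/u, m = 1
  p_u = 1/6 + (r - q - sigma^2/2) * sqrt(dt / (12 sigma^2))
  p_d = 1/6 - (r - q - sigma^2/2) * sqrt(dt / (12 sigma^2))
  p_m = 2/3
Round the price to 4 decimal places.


Answer: Price = V(0,0) = 4.5930

Derivation:
dt = T/N = 0.375000; dx = sigma*sqrt(3*dt) = 0.456084
u = exp(dx) = 1.577883; d = 1/u = 0.633761
p_u = 0.138115, p_m = 0.666667, p_d = 0.195218
Discount per step: exp(-r*dt) = 0.991412
Stock lattice S(k, j) with j the centered position index:
  k=0: S(0,+0) = 25.0300
  k=1: S(1,-1) = 15.8630; S(1,+0) = 25.0300; S(1,+1) = 39.4944
  k=2: S(2,-2) = 10.0534; S(2,-1) = 15.8630; S(2,+0) = 25.0300; S(2,+1) = 39.4944; S(2,+2) = 62.3175
Terminal payoffs V(N, j) = max(S_T - K, 0):
  V(2,-2) = 0.000000; V(2,-1) = 0.000000; V(2,+0) = 1.850000; V(2,+1) = 16.314404; V(2,+2) = 39.137535
Backward induction: V(k, j) = exp(-r*dt) * [p_u * V(k+1, j+1) + p_m * V(k+1, j) + p_d * V(k+1, j-1)]
  V(1,-1) = exp(-r*dt) * [p_u*1.850000 + p_m*0.000000 + p_d*0.000000] = 0.253319
  V(1,+0) = exp(-r*dt) * [p_u*16.314404 + p_m*1.850000 + p_d*0.000000] = 3.456657
  V(1,+1) = exp(-r*dt) * [p_u*39.137535 + p_m*16.314404 + p_d*1.850000] = 16.499982
  V(0,+0) = exp(-r*dt) * [p_u*16.499982 + p_m*3.456657 + p_d*0.253319] = 4.593003


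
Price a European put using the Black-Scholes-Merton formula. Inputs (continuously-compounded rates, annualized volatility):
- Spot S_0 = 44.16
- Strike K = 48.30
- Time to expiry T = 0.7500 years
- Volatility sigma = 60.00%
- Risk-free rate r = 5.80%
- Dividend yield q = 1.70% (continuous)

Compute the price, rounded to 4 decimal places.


Answer: Price = 10.5879

Derivation:
d1 = (ln(S/K) + (r - q + 0.5*sigma^2) * T) / (sigma * sqrt(T)) = 0.14652734
d2 = d1 - sigma * sqrt(T) = -0.37308790
exp(-rT) = 0.95743255; exp(-qT) = 0.98733094
P = K * exp(-rT) * N(-d2) - S_0 * exp(-qT) * N(-d1)
N(-d1) = 0.44175255; N(-d2) = 0.64545849
P = 48.3000 * 0.95743255 * 0.64545849 - 44.1600 * 0.98733094 * 0.44175255 = 10.5879


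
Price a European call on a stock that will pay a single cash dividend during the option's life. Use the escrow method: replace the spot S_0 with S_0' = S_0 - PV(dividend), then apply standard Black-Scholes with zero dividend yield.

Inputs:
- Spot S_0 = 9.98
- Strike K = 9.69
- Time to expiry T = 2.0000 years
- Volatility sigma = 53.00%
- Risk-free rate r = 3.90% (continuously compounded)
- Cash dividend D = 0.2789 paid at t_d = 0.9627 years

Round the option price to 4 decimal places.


PV(D) = D * exp(-r * t_d) = 0.2789 * 0.96315079 = 0.26862275
S_0' = S_0 - PV(D) = 9.9800 - 0.26862275 = 9.71137725
d1 = (ln(S_0'/K) + (r + sigma^2/2)*T) / (sigma*sqrt(T)) = 0.48177144
d2 = d1 - sigma*sqrt(T) = -0.26776175
exp(-rT) = 0.92496443
N(d1) = 0.68501584; N(d2) = 0.39444136
C = S_0' * N(d1) - K * exp(-rT) * N(d2) = 9.71137725 * 0.68501584 - 9.6900 * 0.92496443 * 0.39444136 = 3.1171

Answer: Price = 3.1171


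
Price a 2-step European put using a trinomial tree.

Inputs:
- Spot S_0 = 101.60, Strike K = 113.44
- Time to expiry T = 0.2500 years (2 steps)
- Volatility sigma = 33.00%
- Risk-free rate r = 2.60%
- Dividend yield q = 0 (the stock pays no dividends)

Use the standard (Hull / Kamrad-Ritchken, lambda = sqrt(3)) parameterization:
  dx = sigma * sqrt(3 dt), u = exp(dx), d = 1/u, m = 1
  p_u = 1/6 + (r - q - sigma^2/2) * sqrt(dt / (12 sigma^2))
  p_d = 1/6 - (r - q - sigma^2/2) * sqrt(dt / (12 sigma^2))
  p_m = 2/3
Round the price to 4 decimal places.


Answer: Price = V(0,0) = 14.3483

Derivation:
dt = T/N = 0.125000; dx = sigma*sqrt(3*dt) = 0.202083
u = exp(dx) = 1.223949; d = 1/u = 0.817027
p_u = 0.157868, p_m = 0.666667, p_d = 0.175466
Discount per step: exp(-r*dt) = 0.996755
Stock lattice S(k, j) with j the centered position index:
  k=0: S(0,+0) = 101.6000
  k=1: S(1,-1) = 83.0100; S(1,+0) = 101.6000; S(1,+1) = 124.3533
  k=2: S(2,-2) = 67.8214; S(2,-1) = 83.0100; S(2,+0) = 101.6000; S(2,+1) = 124.3533; S(2,+2) = 152.2021
Terminal payoffs V(N, j) = max(K - S_T, 0):
  V(2,-2) = 45.618604; V(2,-1) = 30.430037; V(2,+0) = 11.840000; V(2,+1) = 0.000000; V(2,+2) = 0.000000
Backward induction: V(k, j) = exp(-r*dt) * [p_u * V(k+1, j+1) + p_m * V(k+1, j) + p_d * V(k+1, j-1)]
  V(1,-1) = exp(-r*dt) * [p_u*11.840000 + p_m*30.430037 + p_d*45.618604] = 30.062481
  V(1,+0) = exp(-r*dt) * [p_u*0.000000 + p_m*11.840000 + p_d*30.430037] = 13.189823
  V(1,+1) = exp(-r*dt) * [p_u*0.000000 + p_m*0.000000 + p_d*11.840000] = 2.070772
  V(0,+0) = exp(-r*dt) * [p_u*2.070772 + p_m*13.189823 + p_d*30.062481] = 14.348348


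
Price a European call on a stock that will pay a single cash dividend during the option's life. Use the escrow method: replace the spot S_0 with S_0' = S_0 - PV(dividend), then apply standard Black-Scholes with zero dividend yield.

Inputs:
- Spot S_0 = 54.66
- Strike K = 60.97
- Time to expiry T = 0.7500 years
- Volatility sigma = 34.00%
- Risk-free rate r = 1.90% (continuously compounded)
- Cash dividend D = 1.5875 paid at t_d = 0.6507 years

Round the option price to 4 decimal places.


Answer: Price = 3.6918

Derivation:
PV(D) = D * exp(-r * t_d) = 1.5875 * 0.98771281 = 1.56799409
S_0' = S_0 - PV(D) = 54.6600 - 1.56799409 = 53.09200591
d1 = (ln(S_0'/K) + (r + sigma^2/2)*T) / (sigma*sqrt(T)) = -0.27426030
d2 = d1 - sigma*sqrt(T) = -0.56870893
exp(-rT) = 0.98585105
N(d1) = 0.39194230; N(d2) = 0.28477684
C = S_0' * N(d1) - K * exp(-rT) * N(d2) = 53.09200591 * 0.39194230 - 60.9700 * 0.98585105 * 0.28477684 = 3.6918


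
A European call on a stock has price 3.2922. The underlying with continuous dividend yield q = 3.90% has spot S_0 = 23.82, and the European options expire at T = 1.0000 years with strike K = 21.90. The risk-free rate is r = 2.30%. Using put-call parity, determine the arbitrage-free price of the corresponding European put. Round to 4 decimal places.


Answer: Put price = 1.7853

Derivation:
Put-call parity: C - P = S_0 * exp(-qT) - K * exp(-rT).
S_0 * exp(-qT) = 23.8200 * 0.96175071 = 22.90890189
K * exp(-rT) = 21.9000 * 0.97726248 = 21.40204839
P = C - S*exp(-qT) + K*exp(-rT)
P = 3.2922 - 22.90890189 + 21.40204839 = 1.7853


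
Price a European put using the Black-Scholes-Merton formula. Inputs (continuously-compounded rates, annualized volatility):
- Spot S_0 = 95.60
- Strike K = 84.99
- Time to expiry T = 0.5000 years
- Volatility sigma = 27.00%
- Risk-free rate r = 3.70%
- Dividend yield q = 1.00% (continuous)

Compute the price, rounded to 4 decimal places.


Answer: Price = 2.4782

Derivation:
d1 = (ln(S/K) + (r - q + 0.5*sigma^2) * T) / (sigma * sqrt(T)) = 0.78234408
d2 = d1 - sigma * sqrt(T) = 0.59142525
exp(-rT) = 0.98167007; exp(-qT) = 0.99501248
P = K * exp(-rT) * N(-d2) - S_0 * exp(-qT) * N(-d1)
N(-d1) = 0.21700619; N(-d2) = 0.27711776
P = 84.9900 * 0.98167007 * 0.27711776 - 95.6000 * 0.99501248 * 0.21700619 = 2.4782


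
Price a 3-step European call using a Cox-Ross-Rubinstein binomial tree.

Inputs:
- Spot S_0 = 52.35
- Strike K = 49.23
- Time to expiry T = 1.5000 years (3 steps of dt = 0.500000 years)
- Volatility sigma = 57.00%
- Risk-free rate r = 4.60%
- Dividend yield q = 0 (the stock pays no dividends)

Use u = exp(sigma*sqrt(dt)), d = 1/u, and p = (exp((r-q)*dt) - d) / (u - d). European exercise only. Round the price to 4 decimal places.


dt = T/N = 0.500000
u = exp(sigma*sqrt(dt)) = 1.496383; d = 1/u = 0.668278
p = (exp((r-q)*dt) - d) / (u - d) = 0.428676
Discount per step: exp(-r*dt) = 0.977262
Stock lattice S(k, i) with i counting down-moves:
  k=0: S(0,0) = 52.3500
  k=1: S(1,0) = 78.3357; S(1,1) = 34.9844
  k=2: S(2,0) = 117.2201; S(2,1) = 52.3500; S(2,2) = 23.3793
  k=3: S(3,0) = 175.4062; S(3,1) = 78.3357; S(3,2) = 34.9844; S(3,3) = 15.6239
Terminal payoffs V(N, i) = max(S_T - K, 0):
  V(3,0) = 126.176219; V(3,1) = 29.105650; V(3,2) = 0.000000; V(3,3) = 0.000000
Backward induction: V(k, i) = exp(-r*dt) * [p * V(k+1, i) + (1-p) * V(k+1, i+1)].
  V(2,0) = exp(-r*dt) * [p*126.176219 + (1-p)*29.105650] = 69.109504
  V(2,1) = exp(-r*dt) * [p*29.105650 + (1-p)*0.000000] = 12.193191
  V(2,2) = exp(-r*dt) * [p*0.000000 + (1-p)*0.000000] = 0.000000
  V(1,0) = exp(-r*dt) * [p*69.109504 + (1-p)*12.193191] = 35.759823
  V(1,1) = exp(-r*dt) * [p*12.193191 + (1-p)*0.000000] = 5.108077
  V(0,0) = exp(-r*dt) * [p*35.759823 + (1-p)*5.108077] = 17.832827

Answer: Price = V(0,0) = 17.8328


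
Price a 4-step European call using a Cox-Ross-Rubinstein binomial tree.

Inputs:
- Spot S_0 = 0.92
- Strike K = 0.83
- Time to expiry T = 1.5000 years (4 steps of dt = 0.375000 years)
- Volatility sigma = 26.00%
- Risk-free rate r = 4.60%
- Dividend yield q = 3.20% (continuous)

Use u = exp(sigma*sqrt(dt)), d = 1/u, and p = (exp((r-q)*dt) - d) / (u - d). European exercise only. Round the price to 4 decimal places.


Answer: Price = V(0,0) = 0.1673

Derivation:
dt = T/N = 0.375000
u = exp(sigma*sqrt(dt)) = 1.172592; d = 1/u = 0.852811
p = (exp((r-q)*dt) - d) / (u - d) = 0.476740
Discount per step: exp(-r*dt) = 0.982898
Stock lattice S(k, i) with i counting down-moves:
  k=0: S(0,0) = 0.9200
  k=1: S(1,0) = 1.0788; S(1,1) = 0.7846
  k=2: S(2,0) = 1.2650; S(2,1) = 0.9200; S(2,2) = 0.6691
  k=3: S(3,0) = 1.4833; S(3,1) = 1.0788; S(3,2) = 0.7846; S(3,3) = 0.5706
  k=4: S(4,0) = 1.7393; S(4,1) = 1.2650; S(4,2) = 0.9200; S(4,3) = 0.6691; S(4,4) = 0.4866
Terminal payoffs V(N, i) = max(S_T - K, 0):
  V(4,0) = 0.909305; V(4,1) = 0.434975; V(4,2) = 0.090000; V(4,3) = 0.000000; V(4,4) = 0.000000
Backward induction: V(k, i) = exp(-r*dt) * [p * V(k+1, i) + (1-p) * V(k+1, i+1)].
  V(3,0) = exp(-r*dt) * [p*0.909305 + (1-p)*0.434975] = 0.649801
  V(3,1) = exp(-r*dt) * [p*0.434975 + (1-p)*0.090000] = 0.250111
  V(3,2) = exp(-r*dt) * [p*0.090000 + (1-p)*0.000000] = 0.042173
  V(3,3) = exp(-r*dt) * [p*0.000000 + (1-p)*0.000000] = 0.000000
  V(2,0) = exp(-r*dt) * [p*0.649801 + (1-p)*0.250111] = 0.433123
  V(2,1) = exp(-r*dt) * [p*0.250111 + (1-p)*0.042173] = 0.138889
  V(2,2) = exp(-r*dt) * [p*0.042173 + (1-p)*0.000000] = 0.019762
  V(1,0) = exp(-r*dt) * [p*0.433123 + (1-p)*0.138889] = 0.274388
  V(1,1) = exp(-r*dt) * [p*0.138889 + (1-p)*0.019762] = 0.075245
  V(0,0) = exp(-r*dt) * [p*0.274388 + (1-p)*0.075245] = 0.167274


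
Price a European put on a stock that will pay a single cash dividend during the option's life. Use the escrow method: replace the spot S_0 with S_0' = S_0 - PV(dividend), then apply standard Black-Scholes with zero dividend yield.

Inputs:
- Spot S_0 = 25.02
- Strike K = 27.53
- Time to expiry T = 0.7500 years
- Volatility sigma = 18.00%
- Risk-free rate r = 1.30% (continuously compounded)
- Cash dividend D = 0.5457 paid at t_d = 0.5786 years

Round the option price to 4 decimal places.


Answer: Price = 3.3676

Derivation:
PV(D) = D * exp(-r * t_d) = 0.5457 * 0.99250642 = 0.54161075
S_0' = S_0 - PV(D) = 25.0200 - 0.54161075 = 24.47838925
d1 = (ln(S_0'/K) + (r + sigma^2/2)*T) / (sigma*sqrt(T)) = -0.61318231
d2 = d1 - sigma*sqrt(T) = -0.76906688
exp(-rT) = 0.99029738
N(-d1) = 0.73012210; N(-d2) = 0.77907320
P = K * exp(-rT) * N(-d2) - S_0' * N(-d1) = 27.5300 * 0.99029738 * 0.77907320 - 24.47838925 * 0.73012210 = 3.3676


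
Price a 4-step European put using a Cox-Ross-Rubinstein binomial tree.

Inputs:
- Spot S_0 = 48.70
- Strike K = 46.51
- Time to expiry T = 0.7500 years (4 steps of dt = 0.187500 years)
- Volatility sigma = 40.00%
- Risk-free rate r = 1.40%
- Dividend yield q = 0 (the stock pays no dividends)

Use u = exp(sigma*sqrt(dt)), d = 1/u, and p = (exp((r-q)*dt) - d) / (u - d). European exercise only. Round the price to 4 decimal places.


dt = T/N = 0.187500
u = exp(sigma*sqrt(dt)) = 1.189110; d = 1/u = 0.840965
p = (exp((r-q)*dt) - d) / (u - d) = 0.464357
Discount per step: exp(-r*dt) = 0.997378
Stock lattice S(k, i) with i counting down-moves:
  k=0: S(0,0) = 48.7000
  k=1: S(1,0) = 57.9097; S(1,1) = 40.9550
  k=2: S(2,0) = 68.8609; S(2,1) = 48.7000; S(2,2) = 34.4417
  k=3: S(3,0) = 81.8832; S(3,1) = 57.9097; S(3,2) = 40.9550; S(3,3) = 28.9643
  k=4: S(4,0) = 97.3682; S(4,1) = 68.8609; S(4,2) = 48.7000; S(4,3) = 34.4417; S(4,4) = 24.3580
Terminal payoffs V(N, i) = max(K - S_T, 0):
  V(4,0) = 0.000000; V(4,1) = 0.000000; V(4,2) = 0.000000; V(4,3) = 12.068271; V(4,4) = 22.152040
Backward induction: V(k, i) = exp(-r*dt) * [p * V(k+1, i) + (1-p) * V(k+1, i+1)].
  V(3,0) = exp(-r*dt) * [p*0.000000 + (1-p)*0.000000] = 0.000000
  V(3,1) = exp(-r*dt) * [p*0.000000 + (1-p)*0.000000] = 0.000000
  V(3,2) = exp(-r*dt) * [p*0.000000 + (1-p)*12.068271] = 6.447344
  V(3,3) = exp(-r*dt) * [p*12.068271 + (1-p)*22.152040] = 17.423779
  V(2,0) = exp(-r*dt) * [p*0.000000 + (1-p)*0.000000] = 0.000000
  V(2,1) = exp(-r*dt) * [p*0.000000 + (1-p)*6.447344] = 3.444424
  V(2,2) = exp(-r*dt) * [p*6.447344 + (1-p)*17.423779] = 12.294484
  V(1,0) = exp(-r*dt) * [p*0.000000 + (1-p)*3.444424] = 1.840147
  V(1,1) = exp(-r*dt) * [p*3.444424 + (1-p)*12.294484] = 8.163444
  V(0,0) = exp(-r*dt) * [p*1.840147 + (1-p)*8.163444] = 5.213476

Answer: Price = V(0,0) = 5.2135


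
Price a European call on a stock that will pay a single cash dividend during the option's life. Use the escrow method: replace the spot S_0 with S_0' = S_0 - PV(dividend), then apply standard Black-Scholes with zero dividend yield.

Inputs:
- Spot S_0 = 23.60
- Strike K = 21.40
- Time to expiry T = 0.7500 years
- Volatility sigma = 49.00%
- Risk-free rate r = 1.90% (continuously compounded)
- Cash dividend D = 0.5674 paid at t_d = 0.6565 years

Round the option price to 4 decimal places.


Answer: Price = 4.7577

Derivation:
PV(D) = D * exp(-r * t_d) = 0.5674 * 0.98760397 = 0.56036649
S_0' = S_0 - PV(D) = 23.6000 - 0.56036649 = 23.03963351
d1 = (ln(S_0'/K) + (r + sigma^2/2)*T) / (sigma*sqrt(T)) = 0.41972777
d2 = d1 - sigma*sqrt(T) = -0.00462468
exp(-rT) = 0.98585105
N(d1) = 0.66265783; N(d2) = 0.49815503
C = S_0' * N(d1) - K * exp(-rT) * N(d2) = 23.03963351 * 0.66265783 - 21.4000 * 0.98585105 * 0.49815503 = 4.7577


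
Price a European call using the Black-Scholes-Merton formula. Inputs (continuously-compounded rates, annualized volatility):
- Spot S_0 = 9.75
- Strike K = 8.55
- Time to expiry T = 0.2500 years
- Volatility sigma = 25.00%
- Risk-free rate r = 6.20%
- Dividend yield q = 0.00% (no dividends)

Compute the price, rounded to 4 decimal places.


d1 = (ln(S/K) + (r - q + 0.5*sigma^2) * T) / (sigma * sqrt(T)) = 1.23718802
d2 = d1 - sigma * sqrt(T) = 1.11218802
exp(-rT) = 0.98461951; exp(-qT) = 1.00000000
C = S_0 * exp(-qT) * N(d1) - K * exp(-rT) * N(d2)
N(d1) = 0.89199136; N(d2) = 0.86697134
C = 9.7500 * 1.00000000 * 0.89199136 - 8.5500 * 0.98461951 * 0.86697134 = 1.3983

Answer: Price = 1.3983


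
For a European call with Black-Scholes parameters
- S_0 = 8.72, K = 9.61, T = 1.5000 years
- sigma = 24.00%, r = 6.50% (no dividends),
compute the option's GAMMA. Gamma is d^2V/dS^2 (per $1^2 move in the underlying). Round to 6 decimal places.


d1 = 0.1480410872; d2 = -0.1458976820
phi(d1) = 0.3945945034; exp(-qT) = 1.0000000000; exp(-rT) = 0.9071023416
Gamma = exp(-qT) * phi(d1) / (S * sigma * sqrt(T)) = 1.0000000000 * 0.3945945034 / (8.7200 * 0.2400 * 1.2247448714) = 0.153949

Answer: Gamma = 0.153949


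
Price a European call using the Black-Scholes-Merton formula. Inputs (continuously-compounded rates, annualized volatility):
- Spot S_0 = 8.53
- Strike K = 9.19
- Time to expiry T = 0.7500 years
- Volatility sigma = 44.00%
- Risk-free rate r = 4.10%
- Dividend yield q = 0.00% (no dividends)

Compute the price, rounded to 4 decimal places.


Answer: Price = 1.1355

Derivation:
d1 = (ln(S/K) + (r - q + 0.5*sigma^2) * T) / (sigma * sqrt(T)) = 0.07564187
d2 = d1 - sigma * sqrt(T) = -0.30540930
exp(-rT) = 0.96971797; exp(-qT) = 1.00000000
C = S_0 * exp(-qT) * N(d1) - K * exp(-rT) * N(d2)
N(d1) = 0.53014799; N(d2) = 0.38002722
C = 8.5300 * 1.00000000 * 0.53014799 - 9.1900 * 0.96971797 * 0.38002722 = 1.1355


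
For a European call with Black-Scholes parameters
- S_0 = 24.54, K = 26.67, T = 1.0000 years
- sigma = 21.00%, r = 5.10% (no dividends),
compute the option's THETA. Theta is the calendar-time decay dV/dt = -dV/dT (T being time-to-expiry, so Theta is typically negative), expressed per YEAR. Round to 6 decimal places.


d1 = -0.0484995186; d2 = -0.2584995186
phi(d1) = 0.3984733595; exp(-qT) = 1.0000000000; exp(-rT) = 0.9502786705
Theta = -S*exp(-qT)*phi(d1)*sigma/(2*sqrt(T)) - r*K*exp(-rT)*N(d2) + q*S*exp(-qT)*N(d1)
N(d1) = 0.4806590740; N(d2) = 0.3980107102; sqrt(T) = 1.0000000000
Term 1 = -24.5400 * 1.0000000000 * 0.3984733595 * 0.2100 / (2 * 1.0000000000) = -1.0267463054
Term 2 = -0.0510 * 26.6700 * 0.9502786705 * 0.3980107102 = -0.5144449780
Term 3 = 0 (no dividend yield, q = 0)
Theta = -1.0267463054 + (-0.5144449780) + (0.0000000000) = -1.541191

Answer: Theta = -1.541191


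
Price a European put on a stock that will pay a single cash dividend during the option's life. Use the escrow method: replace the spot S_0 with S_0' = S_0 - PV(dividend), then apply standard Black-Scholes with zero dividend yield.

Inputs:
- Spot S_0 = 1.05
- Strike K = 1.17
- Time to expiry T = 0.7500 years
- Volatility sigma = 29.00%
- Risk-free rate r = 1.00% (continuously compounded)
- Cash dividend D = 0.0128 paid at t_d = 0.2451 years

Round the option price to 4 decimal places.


PV(D) = D * exp(-r * t_d) = 0.0128 * 0.99755200 = 0.01276867
S_0' = S_0 - PV(D) = 1.0500 - 0.01276867 = 1.03723133
d1 = (ln(S_0'/K) + (r + sigma^2/2)*T) / (sigma*sqrt(T)) = -0.32415735
d2 = d1 - sigma*sqrt(T) = -0.57530471
exp(-rT) = 0.99252805
N(-d1) = 0.62709054; N(-d2) = 0.71745738
P = K * exp(-rT) * N(-d2) - S_0' * N(-d1) = 1.1700 * 0.99252805 * 0.71745738 - 1.03723133 * 0.62709054 = 0.1827

Answer: Price = 0.1827


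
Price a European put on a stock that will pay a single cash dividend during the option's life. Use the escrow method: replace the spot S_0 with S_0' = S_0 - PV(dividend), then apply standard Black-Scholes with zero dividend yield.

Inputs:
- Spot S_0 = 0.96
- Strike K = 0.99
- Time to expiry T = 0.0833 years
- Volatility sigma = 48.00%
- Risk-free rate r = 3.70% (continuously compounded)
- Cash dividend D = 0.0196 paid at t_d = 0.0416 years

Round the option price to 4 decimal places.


PV(D) = D * exp(-r * t_d) = 0.0196 * 0.99846198 = 0.01956985
S_0' = S_0 - PV(D) = 0.9600 - 0.01956985 = 0.94043015
d1 = (ln(S_0'/K) + (r + sigma^2/2)*T) / (sigma*sqrt(T)) = -0.27927191
d2 = d1 - sigma*sqrt(T) = -0.41780826
exp(-rT) = 0.99692264
N(-d1) = 0.60998192; N(-d2) = 0.66195635
P = K * exp(-rT) * N(-d2) - S_0' * N(-d1) = 0.9900 * 0.99692264 * 0.66195635 - 0.94043015 * 0.60998192 = 0.0797

Answer: Price = 0.0797


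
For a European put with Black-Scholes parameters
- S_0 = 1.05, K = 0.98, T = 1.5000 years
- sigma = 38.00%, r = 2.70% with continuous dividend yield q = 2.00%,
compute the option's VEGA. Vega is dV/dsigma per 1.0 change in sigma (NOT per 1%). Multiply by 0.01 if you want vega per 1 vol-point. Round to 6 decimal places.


d1 = 0.4035058881; d2 = -0.0618971630
phi(d1) = 0.3677517966; exp(-qT) = 0.9704455335; exp(-rT) = 0.9603091645
Vega = S * exp(-qT) * phi(d1) * sqrt(T) = 1.0500 * 0.9704455335 * 0.3677517966 * 1.2247448714 = 0.458945

Answer: Vega = 0.458945


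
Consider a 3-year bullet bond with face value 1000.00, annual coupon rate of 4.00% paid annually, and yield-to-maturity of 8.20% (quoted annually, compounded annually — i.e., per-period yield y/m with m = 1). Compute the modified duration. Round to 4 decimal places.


Coupon per period c = face * coupon_rate / m = 40.000000
Periods per year m = 1; per-period yield y/m = 0.082000
Number of cashflows N = 3
Cashflows (t years, CF_t, discount factor 1/(1+y/m)^(m*t), PV):
  t = 1.0000: CF_t = 40.000000, DF = 0.924214, PV = 36.968577
  t = 2.0000: CF_t = 40.000000, DF = 0.854172, PV = 34.166892
  t = 3.0000: CF_t = 1040.000000, DF = 0.789438, PV = 821.015879
Price P = sum_t PV_t = 892.151348
First compute Macaulay numerator sum_t t * PV_t:
  t * PV_t at t = 1.0000: 36.968577
  t * PV_t at t = 2.0000: 68.333783
  t * PV_t at t = 3.0000: 2463.047638
Macaulay duration D = 2568.349998 / 892.151348 = 2.878828
Modified duration = D / (1 + y/m) = 2.878828 / (1 + 0.082000) = 2.660654

Answer: Modified duration = 2.6607


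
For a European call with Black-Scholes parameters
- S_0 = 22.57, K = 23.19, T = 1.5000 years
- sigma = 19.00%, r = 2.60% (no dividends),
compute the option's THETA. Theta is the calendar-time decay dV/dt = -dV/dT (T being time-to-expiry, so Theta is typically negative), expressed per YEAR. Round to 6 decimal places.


d1 = 0.1674911218; d2 = -0.0652104038
phi(d1) = 0.3933855239; exp(-qT) = 1.0000000000; exp(-rT) = 0.9617507091
Theta = -S*exp(-qT)*phi(d1)*sigma/(2*sqrt(T)) - r*K*exp(-rT)*N(d2) + q*S*exp(-qT)*N(d1)
N(d1) = 0.5665081837; N(d2) = 0.4740032389; sqrt(T) = 1.2247448714
Term 1 = -22.5700 * 1.0000000000 * 0.3933855239 * 0.1900 / (2 * 1.2247448714) = -0.6886965529
Term 2 = -0.0260 * 23.1900 * 0.9617507091 * 0.4740032389 = -0.2748640372
Term 3 = 0 (no dividend yield, q = 0)
Theta = -0.6886965529 + (-0.2748640372) + (0.0000000000) = -0.963561

Answer: Theta = -0.963561


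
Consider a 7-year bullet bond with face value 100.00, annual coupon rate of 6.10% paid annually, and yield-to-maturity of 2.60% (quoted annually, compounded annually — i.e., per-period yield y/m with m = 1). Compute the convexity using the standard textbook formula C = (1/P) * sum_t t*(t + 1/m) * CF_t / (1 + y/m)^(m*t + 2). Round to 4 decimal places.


Answer: Convexity = 43.3187

Derivation:
Coupon per period c = face * coupon_rate / m = 6.100000
Periods per year m = 1; per-period yield y/m = 0.026000
Number of cashflows N = 7
Cashflows (t years, CF_t, discount factor 1/(1+y/m)^(m*t), PV):
  t = 1.0000: CF_t = 6.100000, DF = 0.974659, PV = 5.945419
  t = 2.0000: CF_t = 6.100000, DF = 0.949960, PV = 5.794755
  t = 3.0000: CF_t = 6.100000, DF = 0.925887, PV = 5.647910
  t = 4.0000: CF_t = 6.100000, DF = 0.902424, PV = 5.504785
  t = 5.0000: CF_t = 6.100000, DF = 0.879555, PV = 5.365288
  t = 6.0000: CF_t = 6.100000, DF = 0.857266, PV = 5.229325
  t = 7.0000: CF_t = 106.100000, DF = 0.835542, PV = 88.651045
Price P = sum_t PV_t = 122.138528
Convexity numerator sum_t t*(t + 1/m) * CF_t / (1+y/m)^(m*t + 2):
  t = 1.0000: term = 11.295820
  t = 2.0000: term = 33.028712
  t = 3.0000: term = 64.383455
  t = 4.0000: term = 104.586509
  t = 5.0000: term = 152.904253
  t = 6.0000: term = 208.641280
  t = 7.0000: term = 4716.036568
Convexity = (1/P) * sum = 5290.876596 / 122.138528 = 43.318654


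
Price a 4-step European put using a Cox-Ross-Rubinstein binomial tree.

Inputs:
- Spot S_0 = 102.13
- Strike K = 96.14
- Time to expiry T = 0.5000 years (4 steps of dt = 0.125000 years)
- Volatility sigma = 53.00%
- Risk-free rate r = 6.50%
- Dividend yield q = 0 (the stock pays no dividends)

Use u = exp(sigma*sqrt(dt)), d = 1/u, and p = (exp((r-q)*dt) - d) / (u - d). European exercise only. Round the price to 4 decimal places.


Answer: Price = V(0,0) = 10.4255

Derivation:
dt = T/N = 0.125000
u = exp(sigma*sqrt(dt)) = 1.206089; d = 1/u = 0.829126
p = (exp((r-q)*dt) - d) / (u - d) = 0.474932
Discount per step: exp(-r*dt) = 0.991908
Stock lattice S(k, i) with i counting down-moves:
  k=0: S(0,0) = 102.1300
  k=1: S(1,0) = 123.1779; S(1,1) = 84.6786
  k=2: S(2,0) = 148.5636; S(2,1) = 102.1300; S(2,2) = 70.2092
  k=3: S(3,0) = 179.1810; S(3,1) = 123.1779; S(3,2) = 84.6786; S(3,3) = 58.2123
  k=4: S(4,0) = 216.1083; S(4,1) = 148.5636; S(4,2) = 102.1300; S(4,3) = 70.2092; S(4,4) = 48.2653
Terminal payoffs V(N, i) = max(K - S_T, 0):
  V(4,0) = 0.000000; V(4,1) = 0.000000; V(4,2) = 0.000000; V(4,3) = 25.930761; V(4,4) = 47.874678
Backward induction: V(k, i) = exp(-r*dt) * [p * V(k+1, i) + (1-p) * V(k+1, i+1)].
  V(3,0) = exp(-r*dt) * [p*0.000000 + (1-p)*0.000000] = 0.000000
  V(3,1) = exp(-r*dt) * [p*0.000000 + (1-p)*0.000000] = 0.000000
  V(3,2) = exp(-r*dt) * [p*0.000000 + (1-p)*25.930761] = 13.505226
  V(3,3) = exp(-r*dt) * [p*25.930761 + (1-p)*47.874678] = 37.149730
  V(2,0) = exp(-r*dt) * [p*0.000000 + (1-p)*0.000000] = 0.000000
  V(2,1) = exp(-r*dt) * [p*0.000000 + (1-p)*13.505226] = 7.033775
  V(2,2) = exp(-r*dt) * [p*13.505226 + (1-p)*37.149730] = 25.710441
  V(1,0) = exp(-r*dt) * [p*0.000000 + (1-p)*7.033775] = 3.663322
  V(1,1) = exp(-r*dt) * [p*7.033775 + (1-p)*25.710441] = 16.704015
  V(0,0) = exp(-r*dt) * [p*3.663322 + (1-p)*16.704015] = 10.425515


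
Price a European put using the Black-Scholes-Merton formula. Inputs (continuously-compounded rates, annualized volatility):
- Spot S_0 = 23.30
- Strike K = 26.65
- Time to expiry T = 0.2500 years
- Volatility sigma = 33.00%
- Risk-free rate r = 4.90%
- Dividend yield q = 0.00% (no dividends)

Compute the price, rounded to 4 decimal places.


Answer: Price = 3.5699

Derivation:
d1 = (ln(S/K) + (r - q + 0.5*sigma^2) * T) / (sigma * sqrt(T)) = -0.65741388
d2 = d1 - sigma * sqrt(T) = -0.82241388
exp(-rT) = 0.98782473; exp(-qT) = 1.00000000
P = K * exp(-rT) * N(-d2) - S_0 * exp(-qT) * N(-d1)
N(-d1) = 0.74454259; N(-d2) = 0.79457931
P = 26.6500 * 0.98782473 * 0.79457931 - 23.3000 * 1.00000000 * 0.74454259 = 3.5699


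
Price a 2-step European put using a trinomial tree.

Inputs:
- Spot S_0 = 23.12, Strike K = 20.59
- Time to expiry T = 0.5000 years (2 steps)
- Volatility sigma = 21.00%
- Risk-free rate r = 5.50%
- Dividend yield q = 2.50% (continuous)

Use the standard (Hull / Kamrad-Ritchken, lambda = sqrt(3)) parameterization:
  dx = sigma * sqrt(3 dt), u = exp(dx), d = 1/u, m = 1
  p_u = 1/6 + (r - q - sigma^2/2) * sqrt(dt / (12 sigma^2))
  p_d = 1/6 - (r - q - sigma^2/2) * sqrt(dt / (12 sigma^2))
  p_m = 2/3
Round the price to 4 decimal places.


dt = T/N = 0.250000; dx = sigma*sqrt(3*dt) = 0.181865
u = exp(dx) = 1.199453; d = 1/u = 0.833714
p_u = 0.172131, p_m = 0.666667, p_d = 0.161202
Discount per step: exp(-r*dt) = 0.986344
Stock lattice S(k, j) with j the centered position index:
  k=0: S(0,+0) = 23.1200
  k=1: S(1,-1) = 19.2755; S(1,+0) = 23.1200; S(1,+1) = 27.7313
  k=2: S(2,-2) = 16.0702; S(2,-1) = 19.2755; S(2,+0) = 23.1200; S(2,+1) = 27.7313; S(2,+2) = 33.2624
Terminal payoffs V(N, j) = max(K - S_T, 0):
  V(2,-2) = 4.519788; V(2,-1) = 1.314541; V(2,+0) = 0.000000; V(2,+1) = 0.000000; V(2,+2) = 0.000000
Backward induction: V(k, j) = exp(-r*dt) * [p_u * V(k+1, j+1) + p_m * V(k+1, j) + p_d * V(k+1, j-1)]
  V(1,-1) = exp(-r*dt) * [p_u*0.000000 + p_m*1.314541 + p_d*4.519788] = 1.583045
  V(1,+0) = exp(-r*dt) * [p_u*0.000000 + p_m*0.000000 + p_d*1.314541] = 0.209014
  V(1,+1) = exp(-r*dt) * [p_u*0.000000 + p_m*0.000000 + p_d*0.000000] = 0.000000
  V(0,+0) = exp(-r*dt) * [p_u*0.000000 + p_m*0.209014 + p_d*1.583045] = 0.389145

Answer: Price = V(0,0) = 0.3891


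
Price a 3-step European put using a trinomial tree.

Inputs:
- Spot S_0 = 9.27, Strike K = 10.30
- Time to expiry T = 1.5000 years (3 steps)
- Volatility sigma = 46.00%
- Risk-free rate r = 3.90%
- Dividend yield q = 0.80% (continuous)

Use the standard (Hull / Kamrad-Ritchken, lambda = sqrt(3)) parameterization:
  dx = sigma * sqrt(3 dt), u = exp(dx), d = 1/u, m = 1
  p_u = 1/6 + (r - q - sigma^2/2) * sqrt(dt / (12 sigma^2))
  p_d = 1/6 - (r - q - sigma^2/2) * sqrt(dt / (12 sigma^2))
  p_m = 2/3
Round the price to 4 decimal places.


dt = T/N = 0.500000; dx = sigma*sqrt(3*dt) = 0.563383
u = exp(dx) = 1.756604; d = 1/u = 0.569280
p_u = 0.133474, p_m = 0.666667, p_d = 0.199859
Discount per step: exp(-r*dt) = 0.980689
Stock lattice S(k, j) with j the centered position index:
  k=0: S(0,+0) = 9.2700
  k=1: S(1,-1) = 5.2772; S(1,+0) = 9.2700; S(1,+1) = 16.2837
  k=2: S(2,-2) = 3.0042; S(2,-1) = 5.2772; S(2,+0) = 9.2700; S(2,+1) = 16.2837; S(2,+2) = 28.6041
  k=3: S(3,-3) = 1.7102; S(3,-2) = 3.0042; S(3,-1) = 5.2772; S(3,+0) = 9.2700; S(3,+1) = 16.2837; S(3,+2) = 28.6041; S(3,+3) = 50.2460
Terminal payoffs V(N, j) = max(K - S_T, 0):
  V(3,-3) = 8.589757; V(3,-2) = 7.295780; V(3,-1) = 5.022773; V(3,+0) = 1.030000; V(3,+1) = 0.000000; V(3,+2) = 0.000000; V(3,+3) = 0.000000
Backward induction: V(k, j) = exp(-r*dt) * [p_u * V(k+1, j+1) + p_m * V(k+1, j) + p_d * V(k+1, j-1)]
  V(2,-2) = exp(-r*dt) * [p_u*5.022773 + p_m*7.295780 + p_d*8.589757] = 7.110980
  V(2,-1) = exp(-r*dt) * [p_u*1.030000 + p_m*5.022773 + p_d*7.295780] = 4.848645
  V(2,+0) = exp(-r*dt) * [p_u*0.000000 + p_m*1.030000 + p_d*5.022773] = 1.657868
  V(2,+1) = exp(-r*dt) * [p_u*0.000000 + p_m*0.000000 + p_d*1.030000] = 0.201880
  V(2,+2) = exp(-r*dt) * [p_u*0.000000 + p_m*0.000000 + p_d*0.000000] = 0.000000
  V(1,-1) = exp(-r*dt) * [p_u*1.657868 + p_m*4.848645 + p_d*7.110980] = 4.780766
  V(1,+0) = exp(-r*dt) * [p_u*0.201880 + p_m*1.657868 + p_d*4.848645] = 2.060659
  V(1,+1) = exp(-r*dt) * [p_u*0.000000 + p_m*0.201880 + p_d*1.657868] = 0.456929
  V(0,+0) = exp(-r*dt) * [p_u*0.456929 + p_m*2.060659 + p_d*4.780766] = 2.344082

Answer: Price = V(0,0) = 2.3441


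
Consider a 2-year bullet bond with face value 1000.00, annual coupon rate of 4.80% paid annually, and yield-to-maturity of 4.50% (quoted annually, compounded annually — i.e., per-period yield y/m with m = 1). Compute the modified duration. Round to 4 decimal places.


Coupon per period c = face * coupon_rate / m = 48.000000
Periods per year m = 1; per-period yield y/m = 0.045000
Number of cashflows N = 2
Cashflows (t years, CF_t, discount factor 1/(1+y/m)^(m*t), PV):
  t = 1.0000: CF_t = 48.000000, DF = 0.956938, PV = 45.933014
  t = 2.0000: CF_t = 1048.000000, DF = 0.915730, PV = 959.684989
Price P = sum_t PV_t = 1005.618003
First compute Macaulay numerator sum_t t * PV_t:
  t * PV_t at t = 1.0000: 45.933014
  t * PV_t at t = 2.0000: 1919.369978
Macaulay duration D = 1965.302992 / 1005.618003 = 1.954324
Modified duration = D / (1 + y/m) = 1.954324 / (1 + 0.045000) = 1.870166

Answer: Modified duration = 1.8702


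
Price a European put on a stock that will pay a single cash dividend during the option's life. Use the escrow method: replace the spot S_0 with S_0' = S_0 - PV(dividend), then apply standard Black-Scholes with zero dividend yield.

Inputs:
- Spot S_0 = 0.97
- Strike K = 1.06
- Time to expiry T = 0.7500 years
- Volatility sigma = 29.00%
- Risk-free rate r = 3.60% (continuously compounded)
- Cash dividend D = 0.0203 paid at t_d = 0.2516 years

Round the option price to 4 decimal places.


PV(D) = D * exp(-r * t_d) = 0.0203 * 0.99098330 = 0.02011696
S_0' = S_0 - PV(D) = 0.9700 - 0.02011696 = 0.94988304
d1 = (ln(S_0'/K) + (r + sigma^2/2)*T) / (sigma*sqrt(T)) = -0.20365663
d2 = d1 - sigma*sqrt(T) = -0.45480400
exp(-rT) = 0.97336124
N(-d1) = 0.58068908; N(-d2) = 0.67537487
P = K * exp(-rT) * N(-d2) - S_0' * N(-d1) = 1.0600 * 0.97336124 * 0.67537487 - 0.94988304 * 0.58068908 = 0.1452

Answer: Price = 0.1452


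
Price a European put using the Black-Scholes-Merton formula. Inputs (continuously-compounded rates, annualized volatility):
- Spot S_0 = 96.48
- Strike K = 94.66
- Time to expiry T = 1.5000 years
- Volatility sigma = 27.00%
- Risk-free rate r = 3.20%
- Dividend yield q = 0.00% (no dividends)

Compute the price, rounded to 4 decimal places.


d1 = (ln(S/K) + (r - q + 0.5*sigma^2) * T) / (sigma * sqrt(T)) = 0.36808636
d2 = d1 - sigma * sqrt(T) = 0.03740525
exp(-rT) = 0.95313379; exp(-qT) = 1.00000000
P = K * exp(-rT) * N(-d2) - S_0 * exp(-qT) * N(-d1)
N(-d1) = 0.35640442; N(-d2) = 0.48508094
P = 94.6600 * 0.95313379 * 0.48508094 - 96.4800 * 1.00000000 * 0.35640442 = 9.3799

Answer: Price = 9.3799


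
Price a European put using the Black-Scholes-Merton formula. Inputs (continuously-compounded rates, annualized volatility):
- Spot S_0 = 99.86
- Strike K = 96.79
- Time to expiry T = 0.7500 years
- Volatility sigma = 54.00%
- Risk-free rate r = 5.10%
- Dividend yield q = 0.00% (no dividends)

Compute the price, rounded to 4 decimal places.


Answer: Price = 14.6843

Derivation:
d1 = (ln(S/K) + (r - q + 0.5*sigma^2) * T) / (sigma * sqrt(T)) = 0.38238875
d2 = d1 - sigma * sqrt(T) = -0.08526497
exp(-rT) = 0.96247229; exp(-qT) = 1.00000000
P = K * exp(-rT) * N(-d2) - S_0 * exp(-qT) * N(-d1)
N(-d1) = 0.35108652; N(-d2) = 0.53397463
P = 96.7900 * 0.96247229 * 0.53397463 - 99.8600 * 1.00000000 * 0.35108652 = 14.6843


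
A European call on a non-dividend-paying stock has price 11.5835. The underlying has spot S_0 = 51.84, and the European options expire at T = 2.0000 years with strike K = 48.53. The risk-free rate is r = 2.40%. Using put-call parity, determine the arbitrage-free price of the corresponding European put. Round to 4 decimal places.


Put-call parity: C - P = S_0 * exp(-qT) - K * exp(-rT).
S_0 * exp(-qT) = 51.8400 * 1.00000000 = 51.84000000
K * exp(-rT) = 48.5300 * 0.95313379 = 46.25558269
P = C - S*exp(-qT) + K*exp(-rT)
P = 11.5835 - 51.84000000 + 46.25558269 = 5.9991

Answer: Put price = 5.9991


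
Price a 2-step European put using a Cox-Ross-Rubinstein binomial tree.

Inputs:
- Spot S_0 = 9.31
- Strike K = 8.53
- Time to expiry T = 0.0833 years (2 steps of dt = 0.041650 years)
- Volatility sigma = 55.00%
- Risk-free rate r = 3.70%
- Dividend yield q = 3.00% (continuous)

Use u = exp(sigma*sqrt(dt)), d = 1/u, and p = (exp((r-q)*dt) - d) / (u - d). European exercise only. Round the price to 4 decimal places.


Answer: Price = V(0,0) = 0.3021

Derivation:
dt = T/N = 0.041650
u = exp(sigma*sqrt(dt)) = 1.118788; d = 1/u = 0.893825
p = (exp((r-q)*dt) - d) / (u - d) = 0.473264
Discount per step: exp(-r*dt) = 0.998460
Stock lattice S(k, i) with i counting down-moves:
  k=0: S(0,0) = 9.3100
  k=1: S(1,0) = 10.4159; S(1,1) = 8.3215
  k=2: S(2,0) = 11.6532; S(2,1) = 9.3100; S(2,2) = 7.4380
Terminal payoffs V(N, i) = max(K - S_T, 0):
  V(2,0) = 0.000000; V(2,1) = 0.000000; V(2,2) = 1.092034
Backward induction: V(k, i) = exp(-r*dt) * [p * V(k+1, i) + (1-p) * V(k+1, i+1)].
  V(1,0) = exp(-r*dt) * [p*0.000000 + (1-p)*0.000000] = 0.000000
  V(1,1) = exp(-r*dt) * [p*0.000000 + (1-p)*1.092034] = 0.574328
  V(0,0) = exp(-r*dt) * [p*0.000000 + (1-p)*0.574328] = 0.302053
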